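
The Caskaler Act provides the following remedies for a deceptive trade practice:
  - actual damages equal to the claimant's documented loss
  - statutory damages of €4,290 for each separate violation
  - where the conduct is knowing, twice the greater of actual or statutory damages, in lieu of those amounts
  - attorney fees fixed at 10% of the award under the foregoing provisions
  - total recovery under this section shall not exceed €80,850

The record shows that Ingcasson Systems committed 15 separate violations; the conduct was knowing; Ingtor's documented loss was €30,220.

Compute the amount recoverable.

€80,850

Statutory damages: 15 × €4,290 = €64,350
Greater of actual damages (€30,220) or statutory damages (€64,350): €64,350
Doubled: 2 × €64,350 = €128,700
Attorney fees: 10% of €128,700 = €12,870
Total before cap: €128,700 + €12,870 = €141,570
Cap at €80,850: €141,570 exceeds the cap → €80,850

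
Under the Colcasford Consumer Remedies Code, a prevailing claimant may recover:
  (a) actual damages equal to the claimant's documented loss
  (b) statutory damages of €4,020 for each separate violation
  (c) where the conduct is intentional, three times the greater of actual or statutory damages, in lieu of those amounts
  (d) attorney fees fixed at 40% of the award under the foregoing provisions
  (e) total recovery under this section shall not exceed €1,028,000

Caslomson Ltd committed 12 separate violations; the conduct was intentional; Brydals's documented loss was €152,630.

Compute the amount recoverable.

Statutory damages: 12 × €4,020 = €48,240
Greater of actual damages (€152,630) or statutory damages (€48,240): €152,630
Trebled: 3 × €152,630 = €457,890
Attorney fees: 40% of €457,890 = €183,156
Total before cap: €457,890 + €183,156 = €641,046
Cap at €1,028,000: €641,046 is within the cap, no reduction.

€641,046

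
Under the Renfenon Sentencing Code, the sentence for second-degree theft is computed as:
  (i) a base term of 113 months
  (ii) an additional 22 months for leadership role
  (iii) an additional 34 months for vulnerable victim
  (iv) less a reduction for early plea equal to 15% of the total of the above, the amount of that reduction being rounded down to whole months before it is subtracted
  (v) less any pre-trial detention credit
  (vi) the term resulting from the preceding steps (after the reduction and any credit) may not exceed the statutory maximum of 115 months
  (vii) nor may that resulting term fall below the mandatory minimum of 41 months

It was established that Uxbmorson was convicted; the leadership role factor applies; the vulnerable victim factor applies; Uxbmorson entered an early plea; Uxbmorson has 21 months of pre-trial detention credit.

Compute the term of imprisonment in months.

Leadership role enhancement: +22 months
Vulnerable victim enhancement: +34 months
Adjusted term: 113 months + 22 months + 34 months = 169 months
Early plea reduction: 15% of 169 months = 25 months (rounded down)
After reduction: 169 − 25 = 144 months
Less pre-trial detention credit: 144 months − 21 months = 123 months
Cap at 115 months: 123 months exceeds the cap → 115 months
Minimum 41 months: 115 months meets the minimum, no increase.

115 months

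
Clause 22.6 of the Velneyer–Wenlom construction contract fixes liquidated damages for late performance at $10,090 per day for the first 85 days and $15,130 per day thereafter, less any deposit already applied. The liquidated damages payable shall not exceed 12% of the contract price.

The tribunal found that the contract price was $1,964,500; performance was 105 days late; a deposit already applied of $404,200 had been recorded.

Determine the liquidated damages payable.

First 85 days: 85 × $10,090 = $857,650
Remaining days: (105 − 85) × $15,130 = $302,600
Accrued per-day damages: $857,650 + $302,600 = $1,160,250
Less deposit already applied: $1,160,250 − $404,200 = $756,050
Cap: 12% of $1,964,500 = $235,740
Cap at $235,740: $756,050 exceeds the cap → $235,740

Liquidated damages: $235,740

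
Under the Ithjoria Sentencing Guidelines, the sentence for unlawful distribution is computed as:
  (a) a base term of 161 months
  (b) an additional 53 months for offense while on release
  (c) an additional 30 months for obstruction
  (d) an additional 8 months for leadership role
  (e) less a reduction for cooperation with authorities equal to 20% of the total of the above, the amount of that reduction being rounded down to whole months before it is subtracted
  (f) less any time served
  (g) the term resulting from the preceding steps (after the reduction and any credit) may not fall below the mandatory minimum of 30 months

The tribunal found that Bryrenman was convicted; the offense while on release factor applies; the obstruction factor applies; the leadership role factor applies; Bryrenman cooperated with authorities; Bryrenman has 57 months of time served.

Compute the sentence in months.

Offense while on release enhancement: +53 months
Obstruction enhancement: +30 months
Leadership role enhancement: +8 months
Adjusted term: 161 months + 53 months + 30 months + 8 months = 252 months
Cooperation with authorities reduction: 20% of 252 months = 50 months (rounded down)
After reduction: 252 − 50 = 202 months
Less time served: 202 months − 57 months = 145 months
Minimum 30 months: 145 months meets the minimum, no increase.

Sentence: 145 months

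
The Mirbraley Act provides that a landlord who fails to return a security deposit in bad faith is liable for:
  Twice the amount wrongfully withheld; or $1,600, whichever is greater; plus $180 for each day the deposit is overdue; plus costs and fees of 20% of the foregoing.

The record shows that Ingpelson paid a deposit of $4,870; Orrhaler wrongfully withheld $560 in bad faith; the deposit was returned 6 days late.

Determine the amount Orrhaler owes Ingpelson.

Doubled: 2 × $560 = $1,120
Minimum $1,600: $1,120 is below the minimum → $1,600
Late-return penalty: 6 × $180 = $1,080
Damages plus late penalty: $1,600 + $1,080 = $2,680
Costs and fees: 20% of $2,680 = $536
Total recovery: $2,680 + $536 = $3,216

$3,216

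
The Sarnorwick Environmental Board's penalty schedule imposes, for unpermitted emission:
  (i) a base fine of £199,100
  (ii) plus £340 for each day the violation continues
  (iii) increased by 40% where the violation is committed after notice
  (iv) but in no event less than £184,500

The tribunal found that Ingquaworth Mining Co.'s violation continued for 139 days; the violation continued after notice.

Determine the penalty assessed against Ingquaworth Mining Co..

Per-day component: 139 × £340 = £47,260
Base plus per-day: £199,100 + £47,260 = £246,360
Enhancement: 40% of £246,360 = £98,544
Enhanced fine: £246,360 + £98,544 = £344,904
Minimum £184,500: £344,904 meets the minimum, no increase.

Civil penalty: £344,904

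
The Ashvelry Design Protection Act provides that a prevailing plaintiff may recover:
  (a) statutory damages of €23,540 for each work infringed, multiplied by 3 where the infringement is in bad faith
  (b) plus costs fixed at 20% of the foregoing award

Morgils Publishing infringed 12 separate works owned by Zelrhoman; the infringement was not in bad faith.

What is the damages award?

Award: €338,976

Statutory damages: 12 × €23,540 = €282,480
Infringement not in bad faith: no ×3 enhancement.
Costs: 20% of €282,480 = €56,496
Award plus costs: €282,480 + €56,496 = €338,976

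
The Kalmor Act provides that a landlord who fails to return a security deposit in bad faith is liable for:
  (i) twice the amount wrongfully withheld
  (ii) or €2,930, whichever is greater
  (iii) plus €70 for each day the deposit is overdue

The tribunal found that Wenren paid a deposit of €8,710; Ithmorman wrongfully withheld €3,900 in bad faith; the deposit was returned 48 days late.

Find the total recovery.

€11,160

Doubled: 2 × €3,900 = €7,800
Minimum €2,930: €7,800 meets the minimum, no increase.
Late-return penalty: 48 × €70 = €3,360
Damages plus late penalty: €7,800 + €3,360 = €11,160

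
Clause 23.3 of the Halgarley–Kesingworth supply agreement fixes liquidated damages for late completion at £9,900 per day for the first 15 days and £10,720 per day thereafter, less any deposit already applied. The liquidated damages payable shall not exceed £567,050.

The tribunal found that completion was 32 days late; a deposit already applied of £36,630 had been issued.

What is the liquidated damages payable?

First 15 days: 15 × £9,900 = £148,500
Remaining days: (32 − 15) × £10,720 = £182,240
Accrued per-day damages: £148,500 + £182,240 = £330,740
Less deposit already applied: £330,740 − £36,630 = £294,110
Cap at £567,050: £294,110 is within the cap, no reduction.

Liquidated damages: £294,110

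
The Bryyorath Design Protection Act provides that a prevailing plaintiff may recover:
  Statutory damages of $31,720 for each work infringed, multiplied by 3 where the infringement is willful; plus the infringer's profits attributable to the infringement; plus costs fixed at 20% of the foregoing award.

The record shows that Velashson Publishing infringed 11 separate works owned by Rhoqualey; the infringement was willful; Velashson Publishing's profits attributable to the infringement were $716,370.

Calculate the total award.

Statutory damages: 11 × $31,720 = $348,920
Trebled: 3 × $348,920 = $1,046,760
Combined award: $1,046,760 + $716,370 = $1,763,130
Costs: 20% of $1,763,130 = $352,626
Award plus costs: $1,763,130 + $352,626 = $2,115,756

$2,115,756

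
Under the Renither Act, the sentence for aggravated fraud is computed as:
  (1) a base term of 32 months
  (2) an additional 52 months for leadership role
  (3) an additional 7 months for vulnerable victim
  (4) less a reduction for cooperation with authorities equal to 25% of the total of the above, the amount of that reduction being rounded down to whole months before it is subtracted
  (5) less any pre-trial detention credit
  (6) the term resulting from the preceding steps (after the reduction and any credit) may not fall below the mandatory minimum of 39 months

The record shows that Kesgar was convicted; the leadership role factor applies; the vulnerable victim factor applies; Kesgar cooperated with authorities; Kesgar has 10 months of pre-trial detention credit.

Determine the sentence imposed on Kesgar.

Leadership role enhancement: +52 months
Vulnerable victim enhancement: +7 months
Adjusted term: 32 months + 52 months + 7 months = 91 months
Cooperation with authorities reduction: 25% of 91 months = 22 months (rounded down)
After reduction: 91 − 22 = 69 months
Less pre-trial detention credit: 69 months − 10 months = 59 months
Minimum 39 months: 59 months meets the minimum, no increase.

59 months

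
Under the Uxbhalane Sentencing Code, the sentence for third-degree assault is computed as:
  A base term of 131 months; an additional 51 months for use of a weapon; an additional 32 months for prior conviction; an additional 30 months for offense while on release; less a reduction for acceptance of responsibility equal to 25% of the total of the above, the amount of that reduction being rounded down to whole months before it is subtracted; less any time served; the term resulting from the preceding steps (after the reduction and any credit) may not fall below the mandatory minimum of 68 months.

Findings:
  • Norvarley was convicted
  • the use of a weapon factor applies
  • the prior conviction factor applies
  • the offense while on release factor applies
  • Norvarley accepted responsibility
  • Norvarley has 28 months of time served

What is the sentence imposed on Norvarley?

Use of a weapon enhancement: +51 months
Prior conviction enhancement: +32 months
Offense while on release enhancement: +30 months
Adjusted term: 131 months + 51 months + 32 months + 30 months = 244 months
Acceptance of responsibility reduction: 25% of 244 months = 61 months (rounded down)
After reduction: 244 − 61 = 183 months
Less time served: 183 months − 28 months = 155 months
Minimum 68 months: 155 months meets the minimum, no increase.

155 months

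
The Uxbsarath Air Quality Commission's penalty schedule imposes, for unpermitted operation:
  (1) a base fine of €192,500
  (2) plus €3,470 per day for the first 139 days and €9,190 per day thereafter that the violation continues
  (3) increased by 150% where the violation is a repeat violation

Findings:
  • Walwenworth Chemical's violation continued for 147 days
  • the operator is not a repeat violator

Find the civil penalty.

€748,350

First 139 days: 139 × €3,470 = €482,330
Remaining days: (147 − 139) × €9,190 = €73,520
Per-day component: €482,330 + €73,520 = €555,850
Base plus per-day: €192,500 + €555,850 = €748,350
The operator is not a repeat violator: no 150% increase.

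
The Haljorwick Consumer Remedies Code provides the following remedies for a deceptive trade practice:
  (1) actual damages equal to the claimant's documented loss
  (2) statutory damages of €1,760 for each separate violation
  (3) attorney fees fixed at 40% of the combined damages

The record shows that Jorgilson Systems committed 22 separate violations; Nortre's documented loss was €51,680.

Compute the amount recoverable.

Total recovery: €126,560

Statutory damages: 22 × €1,760 = €38,720
Combined damages: €51,680 + €38,720 = €90,400
Attorney fees: 40% of €90,400 = €36,160
Total recovery: €90,400 + €36,160 = €126,560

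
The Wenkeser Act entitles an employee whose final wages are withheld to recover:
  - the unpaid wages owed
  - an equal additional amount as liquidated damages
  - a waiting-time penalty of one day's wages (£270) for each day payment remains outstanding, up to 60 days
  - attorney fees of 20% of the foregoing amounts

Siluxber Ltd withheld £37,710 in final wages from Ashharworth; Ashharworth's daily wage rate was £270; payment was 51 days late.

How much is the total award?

Liquidated damages (equal amount): £37,710
Penalty days: min(51, 60) = 51
Waiting-time penalty: 51 × £270 = £13,770
Subtotal: £37,710 + £37,710 + £13,770 = £89,190
Attorney fees: 20% of £89,190 = £17,838
Total award: £89,190 + £17,838 = £107,028

£107,028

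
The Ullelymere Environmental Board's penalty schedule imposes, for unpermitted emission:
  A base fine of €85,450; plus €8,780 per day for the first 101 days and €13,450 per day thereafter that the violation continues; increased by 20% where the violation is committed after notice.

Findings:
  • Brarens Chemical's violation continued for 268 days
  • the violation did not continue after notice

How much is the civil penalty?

€3,218,380

First 101 days: 101 × €8,780 = €886,780
Remaining days: (268 − 101) × €13,450 = €2,246,150
Per-day component: €886,780 + €2,246,150 = €3,132,930
Base plus per-day: €85,450 + €3,132,930 = €3,218,380
The violation did not continue after notice: no 20% increase.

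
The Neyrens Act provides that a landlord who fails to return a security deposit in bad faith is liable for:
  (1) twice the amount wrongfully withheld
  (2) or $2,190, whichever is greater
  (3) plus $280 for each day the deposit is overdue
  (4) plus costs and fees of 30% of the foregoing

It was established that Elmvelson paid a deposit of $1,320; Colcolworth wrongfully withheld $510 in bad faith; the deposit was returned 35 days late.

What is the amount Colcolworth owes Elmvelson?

Doubled: 2 × $510 = $1,020
Minimum $2,190: $1,020 is below the minimum → $2,190
Late-return penalty: 35 × $280 = $9,800
Damages plus late penalty: $2,190 + $9,800 = $11,990
Costs and fees: 30% of $11,990 = $3,597
Total recovery: $11,990 + $3,597 = $15,587

$15,587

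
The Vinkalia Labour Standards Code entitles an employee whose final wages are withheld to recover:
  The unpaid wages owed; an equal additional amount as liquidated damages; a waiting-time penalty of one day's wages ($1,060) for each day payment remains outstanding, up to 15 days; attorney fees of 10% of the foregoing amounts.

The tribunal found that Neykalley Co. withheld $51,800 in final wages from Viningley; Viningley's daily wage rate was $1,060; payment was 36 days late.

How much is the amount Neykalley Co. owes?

Liquidated damages (equal amount): $51,800
Penalty days: min(36, 15) = 15
Waiting-time penalty: 15 × $1,060 = $15,900
Subtotal: $51,800 + $51,800 + $15,900 = $119,500
Attorney fees: 10% of $119,500 = $11,950
Total award: $119,500 + $11,950 = $131,450

$131,450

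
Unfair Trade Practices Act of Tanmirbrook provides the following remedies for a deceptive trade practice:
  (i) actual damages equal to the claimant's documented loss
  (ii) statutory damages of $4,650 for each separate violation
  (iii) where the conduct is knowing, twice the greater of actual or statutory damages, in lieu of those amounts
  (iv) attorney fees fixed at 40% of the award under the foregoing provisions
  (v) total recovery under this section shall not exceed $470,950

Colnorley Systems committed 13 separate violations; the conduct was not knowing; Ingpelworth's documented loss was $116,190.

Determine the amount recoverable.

Statutory damages: 13 × $4,650 = $60,450
Conduct not knowing: the in-lieu enhancement does not apply.
Actual plus statutory damages: $116,190 + $60,450 = $176,640
Attorney fees: 40% of $176,640 = $70,656
Total before cap: $176,640 + $70,656 = $247,296
Cap at $470,950: $247,296 is within the cap, no reduction.

$247,296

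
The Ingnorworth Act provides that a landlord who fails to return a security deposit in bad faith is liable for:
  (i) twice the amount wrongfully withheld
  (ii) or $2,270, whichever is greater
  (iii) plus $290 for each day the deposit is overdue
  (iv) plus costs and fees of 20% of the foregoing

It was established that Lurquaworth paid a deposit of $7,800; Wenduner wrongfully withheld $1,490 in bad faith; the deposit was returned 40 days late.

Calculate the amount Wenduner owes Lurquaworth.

Doubled: 2 × $1,490 = $2,980
Minimum $2,270: $2,980 meets the minimum, no increase.
Late-return penalty: 40 × $290 = $11,600
Damages plus late penalty: $2,980 + $11,600 = $14,580
Costs and fees: 20% of $14,580 = $2,916
Total recovery: $14,580 + $2,916 = $17,496

$17,496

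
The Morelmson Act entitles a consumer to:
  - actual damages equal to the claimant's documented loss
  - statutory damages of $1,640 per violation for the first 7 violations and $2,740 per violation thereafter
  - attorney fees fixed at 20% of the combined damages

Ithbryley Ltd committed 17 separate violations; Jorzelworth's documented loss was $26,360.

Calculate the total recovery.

First 7 violations: 7 × $1,640 = $11,480
Remaining violations: (17 − 7) × $2,740 = $27,400
Statutory damages: $11,480 + $27,400 = $38,880
Combined damages: $26,360 + $38,880 = $65,240
Attorney fees: 20% of $65,240 = $13,048
Total recovery: $65,240 + $13,048 = $78,288

$78,288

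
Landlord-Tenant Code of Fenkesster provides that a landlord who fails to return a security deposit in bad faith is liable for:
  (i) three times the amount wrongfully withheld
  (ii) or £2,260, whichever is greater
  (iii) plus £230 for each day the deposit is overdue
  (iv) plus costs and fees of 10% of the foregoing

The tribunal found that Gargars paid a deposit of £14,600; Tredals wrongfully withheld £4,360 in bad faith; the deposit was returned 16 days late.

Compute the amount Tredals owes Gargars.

£18,436

Trebled: 3 × £4,360 = £13,080
Minimum £2,260: £13,080 meets the minimum, no increase.
Late-return penalty: 16 × £230 = £3,680
Damages plus late penalty: £13,080 + £3,680 = £16,760
Costs and fees: 10% of £16,760 = £1,676
Total recovery: £16,760 + £1,676 = £18,436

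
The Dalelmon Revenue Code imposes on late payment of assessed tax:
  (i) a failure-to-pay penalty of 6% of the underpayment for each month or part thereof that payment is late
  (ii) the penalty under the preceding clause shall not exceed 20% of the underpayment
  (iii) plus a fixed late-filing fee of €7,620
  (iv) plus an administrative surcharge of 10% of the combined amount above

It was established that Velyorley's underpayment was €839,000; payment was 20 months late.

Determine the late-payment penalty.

Penalty: €192,962

Accrued rate: 6% × 20 = 120%, capped at 20% → 20%
Failure-to-pay penalty: 20% of €839,000 = €167,800
Penalty before surcharge: €167,800 + €7,620 = €175,420
Administrative surcharge: 10% of €175,420 = €17,542
Total penalty: €175,420 + €17,542 = €192,962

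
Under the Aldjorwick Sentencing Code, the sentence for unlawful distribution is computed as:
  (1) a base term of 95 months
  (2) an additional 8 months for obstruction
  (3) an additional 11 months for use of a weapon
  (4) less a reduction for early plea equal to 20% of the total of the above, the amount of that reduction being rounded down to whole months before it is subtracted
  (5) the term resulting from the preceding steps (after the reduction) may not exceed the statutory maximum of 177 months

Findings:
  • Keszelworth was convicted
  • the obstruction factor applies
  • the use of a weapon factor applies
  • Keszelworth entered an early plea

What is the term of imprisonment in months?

Obstruction enhancement: +8 months
Use of a weapon enhancement: +11 months
Adjusted term: 95 months + 8 months + 11 months = 114 months
Early plea reduction: 20% of 114 months = 22 months (rounded down)
After reduction: 114 − 22 = 92 months
Cap at 177 months: 92 months is within the cap, no reduction.

92 months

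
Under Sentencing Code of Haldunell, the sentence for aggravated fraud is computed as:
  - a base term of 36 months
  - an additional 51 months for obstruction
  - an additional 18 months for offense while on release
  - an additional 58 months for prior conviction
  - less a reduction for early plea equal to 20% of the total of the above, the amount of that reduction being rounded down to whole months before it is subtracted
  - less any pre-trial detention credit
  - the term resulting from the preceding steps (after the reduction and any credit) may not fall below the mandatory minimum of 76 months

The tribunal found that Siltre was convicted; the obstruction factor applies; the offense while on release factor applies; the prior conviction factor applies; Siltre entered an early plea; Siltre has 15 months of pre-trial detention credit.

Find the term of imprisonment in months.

Obstruction enhancement: +51 months
Offense while on release enhancement: +18 months
Prior conviction enhancement: +58 months
Adjusted term: 36 months + 51 months + 18 months + 58 months = 163 months
Early plea reduction: 20% of 163 months = 32 months (rounded down)
After reduction: 163 − 32 = 131 months
Less pre-trial detention credit: 131 months − 15 months = 116 months
Minimum 76 months: 116 months meets the minimum, no increase.

116 months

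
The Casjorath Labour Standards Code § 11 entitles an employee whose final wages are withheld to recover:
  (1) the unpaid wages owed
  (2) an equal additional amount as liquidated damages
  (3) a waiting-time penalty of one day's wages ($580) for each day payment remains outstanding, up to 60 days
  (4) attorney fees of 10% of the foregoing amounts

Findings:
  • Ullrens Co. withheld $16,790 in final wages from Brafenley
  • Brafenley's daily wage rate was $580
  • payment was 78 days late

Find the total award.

Liquidated damages (equal amount): $16,790
Penalty days: min(78, 60) = 60
Waiting-time penalty: 60 × $580 = $34,800
Subtotal: $16,790 + $16,790 + $34,800 = $68,380
Attorney fees: 10% of $68,380 = $6,838
Total award: $68,380 + $6,838 = $75,218

$75,218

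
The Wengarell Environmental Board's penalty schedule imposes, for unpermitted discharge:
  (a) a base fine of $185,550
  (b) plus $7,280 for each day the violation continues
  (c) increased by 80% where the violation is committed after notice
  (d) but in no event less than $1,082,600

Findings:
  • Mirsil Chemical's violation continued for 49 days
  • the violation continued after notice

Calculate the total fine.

$1,082,600

Per-day component: 49 × $7,280 = $356,720
Base plus per-day: $185,550 + $356,720 = $542,270
Enhancement: 80% of $542,270 = $433,816
Enhanced fine: $542,270 + $433,816 = $976,086
Minimum $1,082,600: $976,086 is below the minimum → $1,082,600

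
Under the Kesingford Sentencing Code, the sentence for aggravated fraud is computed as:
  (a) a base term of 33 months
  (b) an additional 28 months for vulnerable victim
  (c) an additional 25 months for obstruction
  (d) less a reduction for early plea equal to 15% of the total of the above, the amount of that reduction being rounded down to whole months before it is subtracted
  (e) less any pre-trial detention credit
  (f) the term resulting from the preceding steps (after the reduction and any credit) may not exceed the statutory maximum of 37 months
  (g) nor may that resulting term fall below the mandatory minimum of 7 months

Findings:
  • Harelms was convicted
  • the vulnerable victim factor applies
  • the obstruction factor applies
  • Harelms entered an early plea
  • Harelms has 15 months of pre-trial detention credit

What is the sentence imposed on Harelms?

Vulnerable victim enhancement: +28 months
Obstruction enhancement: +25 months
Adjusted term: 33 months + 28 months + 25 months = 86 months
Early plea reduction: 15% of 86 months = 12 months (rounded down)
After reduction: 86 − 12 = 74 months
Less pre-trial detention credit: 74 months − 15 months = 59 months
Cap at 37 months: 59 months exceeds the cap → 37 months
Minimum 7 months: 37 months meets the minimum, no increase.

37 months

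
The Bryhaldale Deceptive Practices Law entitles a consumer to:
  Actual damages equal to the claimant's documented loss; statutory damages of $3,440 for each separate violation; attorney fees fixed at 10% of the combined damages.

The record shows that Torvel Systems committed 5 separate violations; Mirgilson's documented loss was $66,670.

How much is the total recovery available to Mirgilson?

$92,257

Statutory damages: 5 × $3,440 = $17,200
Combined damages: $66,670 + $17,200 = $83,870
Attorney fees: 10% of $83,870 = $8,387
Total recovery: $83,870 + $8,387 = $92,257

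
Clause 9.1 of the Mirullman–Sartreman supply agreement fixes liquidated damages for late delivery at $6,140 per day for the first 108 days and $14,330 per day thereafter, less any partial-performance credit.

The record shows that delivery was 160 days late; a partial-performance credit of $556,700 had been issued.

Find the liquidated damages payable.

$851,580

First 108 days: 108 × $6,140 = $663,120
Remaining days: (160 − 108) × $14,330 = $745,160
Accrued per-day damages: $663,120 + $745,160 = $1,408,280
Less partial-performance credit: $1,408,280 − $556,700 = $851,580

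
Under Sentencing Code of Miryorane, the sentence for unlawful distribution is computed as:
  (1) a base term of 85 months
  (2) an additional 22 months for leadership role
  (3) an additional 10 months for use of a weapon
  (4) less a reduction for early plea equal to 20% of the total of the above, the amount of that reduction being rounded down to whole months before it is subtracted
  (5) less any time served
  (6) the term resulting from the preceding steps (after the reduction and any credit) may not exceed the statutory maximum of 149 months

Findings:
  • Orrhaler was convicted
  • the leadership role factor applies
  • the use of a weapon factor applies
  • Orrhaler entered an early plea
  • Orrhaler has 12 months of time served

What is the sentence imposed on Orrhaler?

Leadership role enhancement: +22 months
Use of a weapon enhancement: +10 months
Adjusted term: 85 months + 22 months + 10 months = 117 months
Early plea reduction: 20% of 117 months = 23 months (rounded down)
After reduction: 117 − 23 = 94 months
Less time served: 94 months − 12 months = 82 months
Cap at 149 months: 82 months is within the cap, no reduction.

Sentence: 82 months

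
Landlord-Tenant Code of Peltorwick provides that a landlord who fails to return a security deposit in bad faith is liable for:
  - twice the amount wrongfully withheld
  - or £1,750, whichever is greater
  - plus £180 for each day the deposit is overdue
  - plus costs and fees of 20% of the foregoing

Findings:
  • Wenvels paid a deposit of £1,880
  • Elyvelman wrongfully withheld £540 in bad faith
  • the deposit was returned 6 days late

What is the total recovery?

£3,396

Doubled: 2 × £540 = £1,080
Minimum £1,750: £1,080 is below the minimum → £1,750
Late-return penalty: 6 × £180 = £1,080
Damages plus late penalty: £1,750 + £1,080 = £2,830
Costs and fees: 20% of £2,830 = £566
Total recovery: £2,830 + £566 = £3,396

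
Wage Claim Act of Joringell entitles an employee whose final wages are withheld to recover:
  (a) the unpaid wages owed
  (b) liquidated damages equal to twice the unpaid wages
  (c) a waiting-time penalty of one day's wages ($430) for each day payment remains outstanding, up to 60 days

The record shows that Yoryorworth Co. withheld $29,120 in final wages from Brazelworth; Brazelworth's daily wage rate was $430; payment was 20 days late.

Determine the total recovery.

Doubled: 2 × $29,120 = $58,240
Penalty days: min(20, 60) = 20
Waiting-time penalty: 20 × $430 = $8,600
Total award: $29,120 + $58,240 + $8,600 = $95,960

$95,960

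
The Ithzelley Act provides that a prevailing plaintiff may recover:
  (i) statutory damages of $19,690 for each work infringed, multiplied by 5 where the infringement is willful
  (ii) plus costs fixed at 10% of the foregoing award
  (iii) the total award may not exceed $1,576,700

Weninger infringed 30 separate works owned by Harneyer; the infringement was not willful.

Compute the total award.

$649,770

Statutory damages: 30 × $19,690 = $590,700
Infringement not willful: no ×5 enhancement.
Costs: 10% of $590,700 = $59,070
Award plus costs: $590,700 + $59,070 = $649,770
Cap at $1,576,700: $649,770 is within the cap, no reduction.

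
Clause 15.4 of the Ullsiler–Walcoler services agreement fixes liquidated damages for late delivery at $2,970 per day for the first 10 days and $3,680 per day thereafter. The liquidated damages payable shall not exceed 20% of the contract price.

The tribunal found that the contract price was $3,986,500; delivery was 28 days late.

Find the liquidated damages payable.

$95,940

First 10 days: 10 × $2,970 = $29,700
Remaining days: (28 − 10) × $3,680 = $66,240
Accrued per-day damages: $29,700 + $66,240 = $95,940
Cap: 20% of $3,986,500 = $797,300
Cap at $797,300: $95,940 is within the cap, no reduction.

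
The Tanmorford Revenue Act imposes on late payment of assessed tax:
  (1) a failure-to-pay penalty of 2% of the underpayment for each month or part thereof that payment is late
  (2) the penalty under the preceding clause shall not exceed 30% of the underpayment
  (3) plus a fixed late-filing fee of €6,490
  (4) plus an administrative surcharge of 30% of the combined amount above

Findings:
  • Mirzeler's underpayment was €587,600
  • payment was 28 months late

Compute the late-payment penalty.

Penalty: €237,601

Accrued rate: 2% × 28 = 56%, capped at 30% → 30%
Failure-to-pay penalty: 30% of €587,600 = €176,280
Penalty before surcharge: €176,280 + €6,490 = €182,770
Administrative surcharge: 30% of €182,770 = €54,831
Total penalty: €182,770 + €54,831 = €237,601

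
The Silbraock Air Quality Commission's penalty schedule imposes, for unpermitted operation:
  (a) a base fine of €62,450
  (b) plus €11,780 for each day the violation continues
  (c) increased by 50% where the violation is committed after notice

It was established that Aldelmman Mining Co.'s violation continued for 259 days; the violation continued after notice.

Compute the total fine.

€4,670,205

Per-day component: 259 × €11,780 = €3,051,020
Base plus per-day: €62,450 + €3,051,020 = €3,113,470
Enhancement: 50% of €3,113,470 = €1,556,735
Enhanced fine: €3,113,470 + €1,556,735 = €4,670,205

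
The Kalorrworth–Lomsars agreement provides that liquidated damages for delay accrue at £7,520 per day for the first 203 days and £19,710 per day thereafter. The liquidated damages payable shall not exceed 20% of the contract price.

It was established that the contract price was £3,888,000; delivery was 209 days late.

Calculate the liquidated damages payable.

First 203 days: 203 × £7,520 = £1,526,560
Remaining days: (209 − 203) × £19,710 = £118,260
Accrued per-day damages: £1,526,560 + £118,260 = £1,644,820
Cap: 20% of £3,888,000 = £777,600
Cap at £777,600: £1,644,820 exceeds the cap → £777,600

£777,600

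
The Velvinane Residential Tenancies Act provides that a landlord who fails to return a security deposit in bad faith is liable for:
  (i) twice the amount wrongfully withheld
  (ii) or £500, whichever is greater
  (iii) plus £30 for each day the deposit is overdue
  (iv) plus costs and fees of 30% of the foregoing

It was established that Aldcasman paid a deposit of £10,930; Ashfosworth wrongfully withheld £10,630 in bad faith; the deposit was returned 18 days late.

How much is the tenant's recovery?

Doubled: 2 × £10,630 = £21,260
Minimum £500: £21,260 meets the minimum, no increase.
Late-return penalty: 18 × £30 = £540
Damages plus late penalty: £21,260 + £540 = £21,800
Costs and fees: 30% of £21,800 = £6,540
Total recovery: £21,800 + £6,540 = £28,340

£28,340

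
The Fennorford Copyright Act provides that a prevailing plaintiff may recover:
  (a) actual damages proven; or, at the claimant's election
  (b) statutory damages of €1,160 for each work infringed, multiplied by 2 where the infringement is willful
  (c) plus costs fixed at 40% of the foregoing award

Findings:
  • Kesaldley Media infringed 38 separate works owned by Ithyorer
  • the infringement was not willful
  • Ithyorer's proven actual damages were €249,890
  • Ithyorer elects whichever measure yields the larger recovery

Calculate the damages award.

Statutory damages: 38 × €1,160 = €44,080
Infringement not willful: no ×2 enhancement.
Greater of actual damages (€249,890) or statutory damages (€44,080): €249,890
Costs: 40% of €249,890 = €99,956
Award plus costs: €249,890 + €99,956 = €349,846

Award: €349,846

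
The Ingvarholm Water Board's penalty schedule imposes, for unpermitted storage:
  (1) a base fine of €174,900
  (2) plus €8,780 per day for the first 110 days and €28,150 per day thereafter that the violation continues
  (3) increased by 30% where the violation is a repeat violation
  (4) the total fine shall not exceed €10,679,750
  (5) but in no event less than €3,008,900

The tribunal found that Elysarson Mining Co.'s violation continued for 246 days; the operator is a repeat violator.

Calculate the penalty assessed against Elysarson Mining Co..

First 110 days: 110 × €8,780 = €965,800
Remaining days: (246 − 110) × €28,150 = €3,828,400
Per-day component: €965,800 + €3,828,400 = €4,794,200
Base plus per-day: €174,900 + €4,794,200 = €4,969,100
Enhancement: 30% of €4,969,100 = €1,490,730
Enhanced fine: €4,969,100 + €1,490,730 = €6,459,830
Cap at €10,679,750: €6,459,830 is within the cap, no reduction.
Minimum €3,008,900: €6,459,830 meets the minimum, no increase.

Civil penalty: €6,459,830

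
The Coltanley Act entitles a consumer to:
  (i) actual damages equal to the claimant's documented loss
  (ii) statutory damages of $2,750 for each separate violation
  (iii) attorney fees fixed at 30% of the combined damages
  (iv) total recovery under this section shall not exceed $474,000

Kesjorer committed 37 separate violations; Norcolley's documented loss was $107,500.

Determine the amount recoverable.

Statutory damages: 37 × $2,750 = $101,750
Combined damages: $107,500 + $101,750 = $209,250
Attorney fees: 30% of $209,250 = $62,775
Total before cap: $209,250 + $62,775 = $272,025
Cap at $474,000: $272,025 is within the cap, no reduction.

Total recovery: $272,025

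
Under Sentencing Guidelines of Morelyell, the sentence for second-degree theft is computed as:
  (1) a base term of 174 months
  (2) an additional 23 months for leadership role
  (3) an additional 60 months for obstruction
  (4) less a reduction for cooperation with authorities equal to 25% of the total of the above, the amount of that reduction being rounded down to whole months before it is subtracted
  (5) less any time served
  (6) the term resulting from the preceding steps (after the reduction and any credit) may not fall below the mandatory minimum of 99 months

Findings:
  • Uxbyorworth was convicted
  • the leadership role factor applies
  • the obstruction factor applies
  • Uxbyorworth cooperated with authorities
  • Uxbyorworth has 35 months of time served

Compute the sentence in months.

158 months

Leadership role enhancement: +23 months
Obstruction enhancement: +60 months
Adjusted term: 174 months + 23 months + 60 months = 257 months
Cooperation with authorities reduction: 25% of 257 months = 64 months (rounded down)
After reduction: 257 − 64 = 193 months
Less time served: 193 months − 35 months = 158 months
Minimum 99 months: 158 months meets the minimum, no increase.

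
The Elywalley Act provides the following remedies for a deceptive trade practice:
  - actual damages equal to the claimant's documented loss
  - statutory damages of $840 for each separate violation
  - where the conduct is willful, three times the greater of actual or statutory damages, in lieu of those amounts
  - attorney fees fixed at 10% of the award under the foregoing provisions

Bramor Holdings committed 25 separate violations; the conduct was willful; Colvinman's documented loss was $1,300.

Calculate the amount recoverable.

Total recovery: $69,300

Statutory damages: 25 × $840 = $21,000
Greater of actual damages ($1,300) or statutory damages ($21,000): $21,000
Trebled: 3 × $21,000 = $63,000
Attorney fees: 10% of $63,000 = $6,300
Total recovery: $63,000 + $6,300 = $69,300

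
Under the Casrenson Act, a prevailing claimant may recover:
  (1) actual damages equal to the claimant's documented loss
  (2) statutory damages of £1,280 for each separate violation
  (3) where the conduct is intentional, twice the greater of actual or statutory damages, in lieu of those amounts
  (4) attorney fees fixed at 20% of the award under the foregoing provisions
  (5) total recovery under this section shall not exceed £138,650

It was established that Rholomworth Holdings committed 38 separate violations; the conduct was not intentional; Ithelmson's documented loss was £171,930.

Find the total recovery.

£138,650

Statutory damages: 38 × £1,280 = £48,640
Conduct not intentional: the in-lieu enhancement does not apply.
Actual plus statutory damages: £171,930 + £48,640 = £220,570
Attorney fees: 20% of £220,570 = £44,114
Total before cap: £220,570 + £44,114 = £264,684
Cap at £138,650: £264,684 exceeds the cap → £138,650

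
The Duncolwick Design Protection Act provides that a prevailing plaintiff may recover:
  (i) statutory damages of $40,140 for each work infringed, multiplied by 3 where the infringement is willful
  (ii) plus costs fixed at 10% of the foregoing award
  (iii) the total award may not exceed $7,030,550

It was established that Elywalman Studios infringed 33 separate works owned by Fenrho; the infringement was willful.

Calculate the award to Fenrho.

Statutory damages: 33 × $40,140 = $1,324,620
Trebled: 3 × $1,324,620 = $3,973,860
Costs: 10% of $3,973,860 = $397,386
Award plus costs: $3,973,860 + $397,386 = $4,371,246
Cap at $7,030,550: $4,371,246 is within the cap, no reduction.

$4,371,246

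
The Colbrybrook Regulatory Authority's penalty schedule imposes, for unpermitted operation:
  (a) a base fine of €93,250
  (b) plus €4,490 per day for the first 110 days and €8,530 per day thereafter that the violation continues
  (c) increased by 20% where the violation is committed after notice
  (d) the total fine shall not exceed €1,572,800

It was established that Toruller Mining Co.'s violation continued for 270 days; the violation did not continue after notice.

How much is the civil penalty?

First 110 days: 110 × €4,490 = €493,900
Remaining days: (270 − 110) × €8,530 = €1,364,800
Per-day component: €493,900 + €1,364,800 = €1,858,700
Base plus per-day: €93,250 + €1,858,700 = €1,951,950
The violation did not continue after notice: no 20% increase.
Cap at €1,572,800: €1,951,950 exceeds the cap → €1,572,800

Civil penalty: €1,572,800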